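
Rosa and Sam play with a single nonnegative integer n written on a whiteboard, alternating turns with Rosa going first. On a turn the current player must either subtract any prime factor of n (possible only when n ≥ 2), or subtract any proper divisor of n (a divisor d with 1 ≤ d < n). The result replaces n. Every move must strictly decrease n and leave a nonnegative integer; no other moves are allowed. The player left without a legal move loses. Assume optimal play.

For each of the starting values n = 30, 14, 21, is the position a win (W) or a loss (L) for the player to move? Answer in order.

30: W, 14: L, 21: W

Use the standard recursion: the mover loses at a terminal position; elsewhere, the mover wins exactly when some move hands the opponent an L position.
n=0: no move → L
n=1: no move → L
n=2: W (go to 0, an L position)
n=3: W (go to 0, an L position)
n=4: L (options 2(W), 3(W) are all W)
n=5: W (go to 0, an L position)
n=6: W (go to 4, an L position)
n=7: W (go to 0, an L position)
n=8: W (go to 4, an L position)
n=9: L (options 6(W), 8(W) are all W)
n=10: W (go to 9, an L position)
n=11: W (go to 0, an L position)
n=12: W (go to 9, an L position)
n=13: W (go to 0, an L position)
n=14: L (options 7(W), 12(W), 13(W) are all W)
n=15: W (go to 14, an L position)
n=16: W (go to 14, an L position)
n=17: W (go to 0, an L position)
n=18: W (go to 9, an L position)
n=19: W (go to 0, an L position)
n=20: L (options 10(W), 15(W), 16(W), 18(W), 19(W) are all W)
n=21: W (go to 14, an L position)
n=22: W (go to 20, an L position)
n=23: W (go to 0, an L position)
n=24: W (go to 20, an L position)
n=25: W (go to 20, an L position)
n=26: L (options 13(W), 24(W), 25(W) are all W)
n=27: W (go to 26, an L position)
n=28: W (go to 14, an L position)
n=29: W (go to 0, an L position)
n=30: W (go to 20, an L position)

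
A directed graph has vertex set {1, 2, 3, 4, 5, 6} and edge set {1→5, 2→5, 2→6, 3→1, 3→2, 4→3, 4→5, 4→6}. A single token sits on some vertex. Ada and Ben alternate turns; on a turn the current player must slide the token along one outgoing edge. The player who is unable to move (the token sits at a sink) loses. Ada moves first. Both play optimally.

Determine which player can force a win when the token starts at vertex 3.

Work bottom-up. With no move the player to move loses. Otherwise the position is W if at least one move leads to an L position for the opponent, and L if every move leads to a W.
Every edge goes from a vertex to one that appears earlier in the order 5, 6, 1, 2, 3, 4, so processing vertices in that order labels each vertex after all of its successors.
5: no outgoing edge → L
6: no outgoing edge → L
1: can move to 5, which is L ⇒ W
2: can move to 6, which is L ⇒ W
3: moves to 2(W), 1(W); every one is W ⇒ L
4: can move to 3, which is L ⇒ W
The starting position 3 is L: whatever Ada does, the opponent receives a W position.

Ben wins.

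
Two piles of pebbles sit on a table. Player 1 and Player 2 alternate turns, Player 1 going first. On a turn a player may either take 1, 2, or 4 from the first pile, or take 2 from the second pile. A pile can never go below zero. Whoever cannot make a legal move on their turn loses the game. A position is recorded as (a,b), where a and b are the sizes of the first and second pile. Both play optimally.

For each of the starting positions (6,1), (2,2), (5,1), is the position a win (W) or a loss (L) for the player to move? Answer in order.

(6,1): L, (2,2): W, (5,1): W

Build the W/L table. Terminal = L. A non-terminal position is W if it has a move to some L; otherwise it is L.
No move ever increases a pile, so every position that can arise here has a ≤ 6 and b ≤ 2; it is enough to label the cells with 0 ≤ a ≤ 6 and 0 ≤ b ≤ 2.
Every move lowers a or b (never raises either), so fill the grid row by row in increasing a, and left to right within a row: each cell's successors are then already labelled.
      b=0  b=1  b=2
a=0:    L    L    W
a=1:    W    W    L
a=2:    W    W    W
a=3:    L    L    W
a=4:    W    W    L
a=5:    W    W    W
a=6:    L    L    W
Cells with no legal move (terminal, hence L): (0,0), (0,1).
The remaining L cells, each justified by listing all of its moves:
(1,2): L (options (0,2)(W), (1,0)(W) are all W)
(3,0): L (options (2,0)(W), (1,0)(W) are all W)
(3,1): L (options (2,1)(W), (1,1)(W) are all W)
(4,2): L (options (3,2)(W), (2,2)(W), (0,2)(W), (4,0)(W) are all W)
(6,0): L (options (5,0)(W), (4,0)(W), (2,0)(W) are all W)
(6,1): L (options (5,1)(W), (4,1)(W), (2,1)(W) are all W)
Every other cell has at least one move into one of the L cells above, so it is W.
(6,1): one of the L cells justified above, so L
(2,2): the move to (1,2) reaches an L cell, so W
(5,1): the move to (3,1) reaches an L cell, so W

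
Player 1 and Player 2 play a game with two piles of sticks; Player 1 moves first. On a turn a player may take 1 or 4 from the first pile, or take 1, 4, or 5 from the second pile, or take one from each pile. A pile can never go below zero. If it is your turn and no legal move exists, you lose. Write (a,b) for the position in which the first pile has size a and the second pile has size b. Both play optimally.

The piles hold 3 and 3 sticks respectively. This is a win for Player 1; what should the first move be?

Positions with no move are L. A position that does have a move is losing for the player to move precisely when every available move leads to a winning position for the opponent. Fill in the labels:
No move ever increases a pile, so every position that can arise here has a ≤ 3 and b ≤ 3; it is enough to label the cells with 0 ≤ a ≤ 3 and 0 ≤ b ≤ 3.
Every move lowers a or b (never raises either), so fill the grid row by row in increasing a, and left to right within a row: each cell's successors are then already labelled.
      b=0  b=1  b=2  b=3
a=0:    L    W    L    W
a=1:    W    W    W    W
a=2:    L    W    L    W
a=3:    W    W    W    W
Cells with no legal move (terminal, hence L): (0,0).
The remaining L cells, each justified by listing all of its moves:
(0,2): the only move is to (0,1)(W), a W ⇒ L
(2,0): the only move is to (1,0)(W), a W ⇒ L
(2,2): moves to (1,2)(W), (2,1)(W), (1,1)(W); every one is W ⇒ L
Every other cell has at least one move into one of the L cells above, so it is W.
From (3,3), the L positions reachable in one move are: (2,2).

Move to (2,2).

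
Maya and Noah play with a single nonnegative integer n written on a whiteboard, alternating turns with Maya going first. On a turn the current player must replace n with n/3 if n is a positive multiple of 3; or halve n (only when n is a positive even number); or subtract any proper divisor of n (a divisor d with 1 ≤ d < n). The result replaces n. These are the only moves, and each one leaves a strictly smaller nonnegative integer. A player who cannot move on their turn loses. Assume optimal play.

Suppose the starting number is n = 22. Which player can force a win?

Maya wins.

Label each position W (a win for the player to move) or L (a loss). A position with no legal move is L; any other position is W exactly when some move reaches an L, and L when every move reaches a W.
n=0: no move → L
n=1: no move → L
n=2: can move to 1, which is L ⇒ W
n=3: can move to 1, which is L ⇒ W
n=4: moves to 2(W), 3(W); every one is W ⇒ L
n=5: can move to 4, which is L ⇒ W
n=6: can move to 4, which is L ⇒ W
n=7: the only move is to 6(W), a W ⇒ L
n=8: can move to 4, which is L ⇒ W
n=9: moves to 3(W), 6(W), 8(W); every one is W ⇒ L
n=10: can move to 9, which is L ⇒ W
n=11: the only move is to 10(W), a W ⇒ L
n=12: can move to 4, which is L ⇒ W
n=13: the only move is to 12(W), a W ⇒ L
n=14: can move to 7, which is L ⇒ W
n=15: moves to 5(W), 10(W), 12(W), 14(W); every one is W ⇒ L
n=16: can move to 15, which is L ⇒ W
n=17: the only move is to 16(W), a W ⇒ L
n=18: can move to 9, which is L ⇒ W
n=19: the only move is to 18(W), a W ⇒ L
n=20: can move to 15, which is L ⇒ W
n=21: can move to 7, which is L ⇒ W
n=22: can move to 11, which is L ⇒ W
The starting position 22 is W: Maya should move to 11, handing over an L position.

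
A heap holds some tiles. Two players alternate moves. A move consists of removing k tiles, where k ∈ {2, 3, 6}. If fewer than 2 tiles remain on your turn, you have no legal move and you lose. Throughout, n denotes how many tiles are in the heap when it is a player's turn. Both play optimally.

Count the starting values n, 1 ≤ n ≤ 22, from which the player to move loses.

7

Use the standard recursion: the mover loses at a terminal position; elsewhere, the mover wins exactly when some move hands the opponent an L position.
n=0: no move → L
n=1: no move → L
n=2: W (go to 0, an L position)
n=3: W (go to 1, an L position)
n=4: W (go to 1, an L position)
n=5: L (options 3(W), 2(W) are all W)
n=6: W (go to 0, an L position)
n=7: W (go to 5, an L position)
n=8: W (go to 5, an L position)
n=9: L (options 7(W), 6(W), 3(W) are all W)
n=10: L (options 8(W), 7(W), 4(W) are all W)
n=11: W (go to 9, an L position)
n=12: W (go to 10, an L position)
n=13: W (go to 10, an L position)
n=14: L (options 12(W), 11(W), 8(W) are all W)
n=15: W (go to 9, an L position)
n=16: W (go to 14, an L position)
n=17: W (go to 14, an L position)
n=18: L (options 16(W), 15(W), 12(W) are all W)
n=19: L (options 17(W), 16(W), 13(W) are all W)
n=20: W (go to 18, an L position)
n=21: W (go to 19, an L position)
n=22: W (go to 19, an L position)
L entries with 1 ≤ n ≤ 22 (n=0 is outside the asked range and is not counted): n = 1, 5, 9, 10, 14, 18, 19; that makes 7.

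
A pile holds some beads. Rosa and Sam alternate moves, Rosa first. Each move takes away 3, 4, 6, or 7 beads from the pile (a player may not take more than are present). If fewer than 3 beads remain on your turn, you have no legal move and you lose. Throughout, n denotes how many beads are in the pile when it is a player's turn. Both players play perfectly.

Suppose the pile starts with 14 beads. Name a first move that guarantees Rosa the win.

Work bottom-up. With no move the player to move loses. Otherwise the position is W if at least one move leads to an L position for the opponent, and L if every move leads to a W.
n=0: no move → L
n=1: no move → L
n=2: no move → L
n=3: can move to 0, which is L ⇒ W
n=4: can move to 1, which is L ⇒ W
n=5: can move to 2, which is L ⇒ W
n=6: can move to 2, which is L ⇒ W
n=7: can move to 1, which is L ⇒ W
n=8: can move to 2, which is L ⇒ W
n=9: can move to 2, which is L ⇒ W
n=10: moves to 7(W), 6(W), 4(W), 3(W); every one is W ⇒ L
n=11: moves to 8(W), 7(W), 5(W), 4(W); every one is W ⇒ L
n=12: moves to 9(W), 8(W), 6(W), 5(W); every one is W ⇒ L
n=13: can move to 10, which is L ⇒ W
n=14: can move to 11, which is L ⇒ W
From 14, the L positions reachable in one move are: 11, 10. Any move reaching one of these is winning.

Remove 3, leaving 11.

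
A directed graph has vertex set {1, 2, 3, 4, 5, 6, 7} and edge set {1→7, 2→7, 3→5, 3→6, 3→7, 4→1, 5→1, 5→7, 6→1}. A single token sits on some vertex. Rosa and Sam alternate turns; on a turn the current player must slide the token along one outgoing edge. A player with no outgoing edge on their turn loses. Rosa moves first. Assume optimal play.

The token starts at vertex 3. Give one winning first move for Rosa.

Move to 6.

Label each position W (a win for the player to move) or L (a loss). A position with no legal move is L; any other position is W exactly when some move reaches an L, and L when every move reaches a W.
Every edge goes from a vertex to one that appears earlier in the order 7, 1, 5, 2, 6, 3, 4, so processing vertices in that order labels each vertex after all of its successors.
7: no outgoing edge → L
1: W (go to 7, an L position)
5: W (go to 7, an L position)
2: W (go to 7, an L position)
6: L (sole option 1(W) is W)
3: W (go to 6, an L position)
4: L (sole option 1(W) is W)
From 3, the L positions reachable in one move are: 6, 7. Any move reaching one of these is winning.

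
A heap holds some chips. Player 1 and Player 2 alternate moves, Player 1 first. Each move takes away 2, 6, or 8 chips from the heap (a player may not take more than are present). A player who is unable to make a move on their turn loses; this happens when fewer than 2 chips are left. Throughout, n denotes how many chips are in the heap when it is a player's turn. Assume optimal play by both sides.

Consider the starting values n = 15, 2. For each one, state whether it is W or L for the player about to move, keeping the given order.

15: L, 2: W

Work bottom-up. With no move the player to move loses. Otherwise the position is W if at least one move leads to an L position for the opponent, and L if every move leads to a W.
n=0: no move → L
n=1: no move → L
n=2: W (go to 0, an L position)
n=3: W (go to 1, an L position)
n=4: L (sole option 2(W) is W)
n=5: L (sole option 3(W) is W)
n=6: W (go to 4, an L position)
n=7: W (go to 5, an L position)
n=8: W (go to 0, an L position)
n=9: W (go to 1, an L position)
n=10: W (go to 4, an L position)
n=11: W (go to 5, an L position)
n=12: W (go to 4, an L position)
n=13: W (go to 5, an L position)
n=14: L (options 12(W), 8(W), 6(W) are all W)
n=15: L (options 13(W), 9(W), 7(W) are all W)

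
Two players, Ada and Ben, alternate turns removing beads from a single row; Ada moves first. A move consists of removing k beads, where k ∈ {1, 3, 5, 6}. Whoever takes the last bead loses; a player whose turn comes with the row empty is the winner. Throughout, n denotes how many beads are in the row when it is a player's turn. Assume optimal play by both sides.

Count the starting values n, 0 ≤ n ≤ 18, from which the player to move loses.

6

Compute win/loss labels from the base case upward. A position with no move is W. Any other position is W if it can reach an L in one move, else L.
n=0: no move; the opponent has just taken the last bead and therefore loses → W
n=1: the only move is to 0(W), a W ⇒ L
n=2: can move to 1, which is L ⇒ W
n=3: moves to 2(W), 0(W); every one is W ⇒ L
n=4: can move to 3, which is L ⇒ W
n=5: moves to 4(W), 2(W), 0(W); every one is W ⇒ L
n=6: can move to 5, which is L ⇒ W
n=7: can move to 1, which is L ⇒ W
n=8: can move to 5, which is L ⇒ W
n=9: can move to 3, which is L ⇒ W
n=10: can move to 5, which is L ⇒ W
n=11: can move to 5, which is L ⇒ W
n=12: moves to 11(W), 9(W), 7(W), 6(W); every one is W ⇒ L
n=13: can move to 12, which is L ⇒ W
n=14: moves to 13(W), 11(W), 9(W), 8(W); every one is W ⇒ L
n=15: can move to 14, which is L ⇒ W
n=16: moves to 15(W), 13(W), 11(W), 10(W); every one is W ⇒ L
n=17: can move to 16, which is L ⇒ W
n=18: can move to 12, which is L ⇒ W
L entries with 0 ≤ n ≤ 18: n = 1, 3, 5, 12, 14, 16; that makes 6.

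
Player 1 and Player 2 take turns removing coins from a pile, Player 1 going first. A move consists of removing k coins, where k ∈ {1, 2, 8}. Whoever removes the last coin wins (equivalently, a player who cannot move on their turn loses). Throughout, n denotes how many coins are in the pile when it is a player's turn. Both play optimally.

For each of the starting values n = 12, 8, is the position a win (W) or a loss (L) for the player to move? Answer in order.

Use the standard recursion: the mover loses at a terminal position; elsewhere, the mover wins exactly when some move hands the opponent an L position.
n=0: no move → L
n=1: W (go to 0, an L position)
n=2: W (go to 0, an L position)
n=3: L (options 2(W), 1(W) are all W)
n=4: W (go to 3, an L position)
n=5: W (go to 3, an L position)
n=6: L (options 5(W), 4(W) are all W)
n=7: W (go to 6, an L position)
n=8: W (go to 6, an L position)
n=9: L (options 8(W), 7(W), 1(W) are all W)
n=10: W (go to 9, an L position)
n=11: W (go to 9, an L position)
n=12: L (options 11(W), 10(W), 4(W) are all W)

12: L, 8: W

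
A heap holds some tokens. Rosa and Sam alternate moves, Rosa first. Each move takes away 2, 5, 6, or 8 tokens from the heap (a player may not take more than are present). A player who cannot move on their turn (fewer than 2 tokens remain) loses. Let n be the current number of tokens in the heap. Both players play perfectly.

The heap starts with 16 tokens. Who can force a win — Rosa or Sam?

Rosa wins.

Label each position W (a win for the player to move) or L (a loss). A position with no legal move is L; any other position is W exactly when some move reaches an L, and L when every move reaches a W.
n=0: no move → L
n=1: no move → L
n=2: →0(L), so W
n=3: →1(L), so W
n=4: →2(W) only, which is W, so L
n=5: →0(L), so W
n=6: →4(L), so W
n=7: →1(L), so W
n=8: →0(L), so W
n=9: →4(L), so W
n=10: →4(L), so W
n=11: →9(W), 6(W), 5(W), 3(W) — all W, so L
n=12: →4(L), so W
n=13: →11(L), so W
n=14: →12(W), 9(W), 8(W), 6(W) — all W, so L
n=15: →13(W), 10(W), 9(W), 7(W) — all W, so L
n=16: →14(L), so W
The starting position 16 is W: Rosa should remove 2, leaving 14, handing over an L position.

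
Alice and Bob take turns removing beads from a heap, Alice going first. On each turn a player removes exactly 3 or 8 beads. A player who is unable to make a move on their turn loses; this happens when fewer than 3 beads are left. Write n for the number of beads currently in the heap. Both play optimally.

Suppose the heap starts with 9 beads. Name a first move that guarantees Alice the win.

Remove 3, leaving 6.

Work bottom-up. With no move the player to move loses. Otherwise the position is W if at least one move leads to an L position for the opponent, and L if every move leads to a W.
n=0: no move → L
n=1: no move → L
n=2: no move → L
n=3: reaches L-position 0 → W
n=4: reaches L-position 1 → W
n=5: reaches L-position 2 → W
n=6: only reaches 3(W), which is W → L
n=7: only reaches 4(W), which is W → L
n=8: reaches L-position 0 → W
n=9: reaches L-position 6 → W
From 9, the L positions reachable in one move are: 6, 1. Any move reaching one of these is winning.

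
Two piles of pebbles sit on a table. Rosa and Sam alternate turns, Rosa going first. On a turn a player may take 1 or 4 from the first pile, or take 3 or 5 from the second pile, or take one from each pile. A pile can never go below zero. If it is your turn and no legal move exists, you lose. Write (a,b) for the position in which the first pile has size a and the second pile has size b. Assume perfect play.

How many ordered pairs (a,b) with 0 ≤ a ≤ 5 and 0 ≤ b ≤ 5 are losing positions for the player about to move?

Classify positions by backward induction: terminal positions (no move available) are L. From any other position, the mover wins iff some move reaches an L.
Every move lowers a or b (never raises either), so fill the grid row by row in increasing a, and left to right within a row: each cell's successors are then already labelled.
      b=0  b=1  b=2  b=3  b=4  b=5
a=0:    L    L    L    W    W    W
a=1:    W    W    W    W    L    L
a=2:    L    L    L    W    W    W
a=3:    W    W    W    W    L    L
a=4:    W    W    W    L    W    W
a=5:    L    L    L    W    W    W
Cells with no legal move (terminal, hence L): (0,0), (0,1), (0,2).
The remaining L cells, each justified by listing all of its moves:
(1,4): →(0,4)(W), (1,1)(W), (0,3)(W) — all W, so L
(1,5): →(0,5)(W), (1,2)(W), (1,0)(W), (0,4)(W) — all W, so L
(2,0): →(1,0)(W) only, which is W, so L
(2,1): →(1,1)(W), (1,0)(W) — all W, so L
(2,2): →(1,2)(W), (1,1)(W) — all W, so L
(3,4): →(2,4)(W), (3,1)(W), (2,3)(W) — all W, so L
(3,5): →(2,5)(W), (3,2)(W), (3,0)(W), (2,4)(W) — all W, so L
(4,3): →(3,3)(W), (0,3)(W), (4,0)(W), (3,2)(W) — all W, so L
(5,0): →(4,0)(W), (1,0)(W) — all W, so L
(5,1): →(4,1)(W), (1,1)(W), (4,0)(W) — all W, so L
(5,2): →(4,2)(W), (1,2)(W), (4,1)(W) — all W, so L
Every other cell has at least one move into one of the L cells above, so it is W.
L cells per row: a=0: 3, a=1: 2, a=2: 3, a=3: 2, a=4: 1, a=5: 3; total 14.

14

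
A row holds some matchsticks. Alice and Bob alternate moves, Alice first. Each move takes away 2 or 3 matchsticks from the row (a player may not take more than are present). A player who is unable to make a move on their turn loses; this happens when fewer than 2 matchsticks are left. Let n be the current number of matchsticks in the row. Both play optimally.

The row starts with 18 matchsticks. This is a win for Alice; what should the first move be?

Use the standard recursion: the mover loses at a terminal position; elsewhere, the mover wins exactly when some move hands the opponent an L position.
n=0: no move → L
n=1: no move → L
n=2: W (go to 0, an L position)
n=3: W (go to 1, an L position)
n=4: W (go to 1, an L position)
n=5: L (options 3(W), 2(W) are all W)
n=6: L (options 4(W), 3(W) are all W)
n=7: W (go to 5, an L position)
n=8: W (go to 6, an L position)
n=9: W (go to 6, an L position)
n=10: L (options 8(W), 7(W) are all W)
n=11: L (options 9(W), 8(W) are all W)
n=12: W (go to 10, an L position)
n=13: W (go to 11, an L position)
n=14: W (go to 11, an L position)
n=15: L (options 13(W), 12(W) are all W)
n=16: L (options 14(W), 13(W) are all W)
n=17: W (go to 15, an L position)
n=18: W (go to 16, an L position)
From 18, the L positions reachable in one move are: 16, 15. Any move reaching one of these is winning.

Remove 2, leaving 16.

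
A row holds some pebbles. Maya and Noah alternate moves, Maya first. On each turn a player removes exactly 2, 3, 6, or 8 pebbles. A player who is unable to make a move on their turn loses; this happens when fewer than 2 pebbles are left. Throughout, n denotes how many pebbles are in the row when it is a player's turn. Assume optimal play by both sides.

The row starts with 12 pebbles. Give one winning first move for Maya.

Remove 2, leaving 10.

Positions with no move are L. A position that does have a move is losing for the player to move precisely when every available move leads to a winning position for the opponent. Fill in the labels:
n=0: no move → L
n=1: no move → L
n=2: reaches L-position 0 → W
n=3: reaches L-position 1 → W
n=4: reaches L-position 1 → W
n=5: only reaches 3(W), 2(W), all W → L
n=6: reaches L-position 0 → W
n=7: reaches L-position 5 → W
n=8: reaches L-position 5 → W
n=9: reaches L-position 1 → W
n=10: only reaches 8(W), 7(W), 4(W), 2(W), all W → L
n=11: reaches L-position 5 → W
n=12: reaches L-position 10 → W
From 12, the L positions reachable in one move are: 10.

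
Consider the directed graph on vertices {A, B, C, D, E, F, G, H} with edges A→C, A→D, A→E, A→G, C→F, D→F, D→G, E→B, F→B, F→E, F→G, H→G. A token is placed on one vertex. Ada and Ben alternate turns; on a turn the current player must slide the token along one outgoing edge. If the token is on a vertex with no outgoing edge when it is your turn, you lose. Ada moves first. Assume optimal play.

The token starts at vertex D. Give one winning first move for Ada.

Compute win/loss labels from the base case upward. A position with no move is L. Any other position is W if it can reach an L in one move, else L.
Every edge goes from a vertex to one that appears earlier in the order B, G, E, F, C, H, D, A, so processing vertices in that order labels each vertex after all of its successors.
B: no outgoing edge → L
G: no outgoing edge → L
E: W (go to B, an L position)
F: W (go to G, an L position)
C: L (sole option F(W) is W)
H: W (go to G, an L position)
D: W (go to G, an L position)
A: W (go to C, an L position)
From D, the L positions reachable in one move are: G.

Move to G.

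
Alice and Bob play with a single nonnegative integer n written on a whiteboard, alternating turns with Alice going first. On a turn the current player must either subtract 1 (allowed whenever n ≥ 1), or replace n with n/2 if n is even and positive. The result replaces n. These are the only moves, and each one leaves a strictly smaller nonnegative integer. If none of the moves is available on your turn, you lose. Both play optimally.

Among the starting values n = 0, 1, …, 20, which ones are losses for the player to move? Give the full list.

0, 2, 5, 7, 9, 11, 13, 15, 17, 19

Use the standard recursion: the mover loses at a terminal position; elsewhere, the mover wins exactly when some move hands the opponent an L position.
n=0: no move → L
n=1: W (go to 0, an L position)
n=2: L (sole option 1(W) is W)
n=3: W (go to 2, an L position)
n=4: W (go to 2, an L position)
n=5: L (sole option 4(W) is W)
n=6: W (go to 5, an L position)
n=7: L (sole option 6(W) is W)
n=8: W (go to 7, an L position)
n=9: L (sole option 8(W) is W)
n=10: W (go to 5, an L position)
n=11: L (sole option 10(W) is W)
n=12: W (go to 11, an L position)
n=13: L (sole option 12(W) is W)
n=14: W (go to 7, an L position)
n=15: L (sole option 14(W) is W)
n=16: W (go to 15, an L position)
n=17: L (sole option 16(W) is W)
n=18: W (go to 9, an L position)
n=19: L (sole option 18(W) is W)
n=20: W (go to 19, an L position)
The losing starting values of n are exactly the entries labelled L in this table (10 of them).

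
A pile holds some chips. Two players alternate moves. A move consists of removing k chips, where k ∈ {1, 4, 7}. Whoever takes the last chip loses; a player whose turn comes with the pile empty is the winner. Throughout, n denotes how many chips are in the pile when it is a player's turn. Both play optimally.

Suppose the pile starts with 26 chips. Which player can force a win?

Positions with no move are W. A position that does have a move is losing for the player to move precisely when every available move leads to a winning position for the opponent. Fill in the labels:
n=0: no move; the opponent has just taken the last chip and therefore loses → W
n=1: L (sole option 0(W) is W)
n=2: W (go to 1, an L position)
n=3: L (sole option 2(W) is W)
n=4: W (go to 3, an L position)
n=5: W (go to 1, an L position)
n=6: L (options 5(W), 2(W) are all W)
n=7: W (go to 6, an L position)
n=8: W (go to 1, an L position)
n=9: L (options 8(W), 5(W), 2(W) are all W)
n=10: W (go to 9, an L position)
n=11: L (options 10(W), 7(W), 4(W) are all W)
n=12: W (go to 11, an L position)
n=13: W (go to 9, an L position)
n=14: L (options 13(W), 10(W), 7(W) are all W)
n=15: W (go to 14, an L position)
n=16: W (go to 9, an L position)
n=17: L (options 16(W), 13(W), 10(W) are all W)
n=18: W (go to 17, an L position)
n=19: L (options 18(W), 15(W), 12(W) are all W)
n=20: W (go to 19, an L position)
n=21: W (go to 17, an L position)
n=22: L (options 21(W), 18(W), 15(W) are all W)
n=23: W (go to 22, an L position)
n=24: W (go to 17, an L position)
n=25: L (options 24(W), 21(W), 18(W) are all W)
n=26: W (go to 25, an L position)
From 26 the player to move can remove 1, leaving 25, reaching an L position.

The first player wins.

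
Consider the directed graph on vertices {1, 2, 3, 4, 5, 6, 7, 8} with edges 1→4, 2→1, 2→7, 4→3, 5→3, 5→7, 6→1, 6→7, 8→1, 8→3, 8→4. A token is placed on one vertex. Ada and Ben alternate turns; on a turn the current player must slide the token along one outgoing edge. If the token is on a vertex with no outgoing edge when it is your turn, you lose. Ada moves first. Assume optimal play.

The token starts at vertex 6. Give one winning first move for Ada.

Positions with no move are L. A position that does have a move is losing for the player to move precisely when every available move leads to a winning position for the opponent. Fill in the labels:
Every edge goes from a vertex to one that appears earlier in the order 3, 7, 4, 1, 2, 5, 8, 6, so processing vertices in that order labels each vertex after all of its successors.
3: no outgoing edge → L
7: no outgoing edge → L
4: →3(L), so W
1: →4(W) only, which is W, so L
2: →1(L), so W
5: →7(L), so W
8: →1(L), so W
6: →1(L), so W
From 6, the L positions reachable in one move are: 1, 7. Any move reaching one of these is winning.

Move to 1.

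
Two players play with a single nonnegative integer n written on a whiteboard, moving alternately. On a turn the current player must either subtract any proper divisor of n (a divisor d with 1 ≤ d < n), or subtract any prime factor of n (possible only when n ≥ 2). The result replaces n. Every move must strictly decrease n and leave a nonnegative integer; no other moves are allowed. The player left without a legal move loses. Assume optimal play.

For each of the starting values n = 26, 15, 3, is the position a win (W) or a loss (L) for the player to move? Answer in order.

26: L, 15: W, 3: W

Compute win/loss labels from the base case upward. A position with no move is L. Any other position is W if it can reach an L in one move, else L.
n=0: no move → L
n=1: no move → L
n=2: W (go to 0, an L position)
n=3: W (go to 0, an L position)
n=4: L (options 2(W), 3(W) are all W)
n=5: W (go to 0, an L position)
n=6: W (go to 4, an L position)
n=7: W (go to 0, an L position)
n=8: W (go to 4, an L position)
n=9: L (options 6(W), 8(W) are all W)
n=10: W (go to 9, an L position)
n=11: W (go to 0, an L position)
n=12: W (go to 9, an L position)
n=13: W (go to 0, an L position)
n=14: L (options 7(W), 12(W), 13(W) are all W)
n=15: W (go to 14, an L position)
n=16: W (go to 14, an L position)
n=17: W (go to 0, an L position)
n=18: W (go to 9, an L position)
n=19: W (go to 0, an L position)
n=20: L (options 10(W), 15(W), 16(W), 18(W), 19(W) are all W)
n=21: W (go to 14, an L position)
n=22: W (go to 20, an L position)
n=23: W (go to 0, an L position)
n=24: W (go to 20, an L position)
n=25: W (go to 20, an L position)
n=26: L (options 13(W), 24(W), 25(W) are all W)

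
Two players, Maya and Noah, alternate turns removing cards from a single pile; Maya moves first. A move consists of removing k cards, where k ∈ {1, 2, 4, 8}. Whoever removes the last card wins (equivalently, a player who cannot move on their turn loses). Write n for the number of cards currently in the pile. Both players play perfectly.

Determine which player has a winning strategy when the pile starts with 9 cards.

Noah wins.

Use the standard recursion: the mover loses at a terminal position; elsewhere, the mover wins exactly when some move hands the opponent an L position.
n=0: no move → L
n=1: can move to 0, which is L ⇒ W
n=2: can move to 0, which is L ⇒ W
n=3: moves to 2(W), 1(W); every one is W ⇒ L
n=4: can move to 3, which is L ⇒ W
n=5: can move to 3, which is L ⇒ W
n=6: moves to 5(W), 4(W), 2(W); every one is W ⇒ L
n=7: can move to 6, which is L ⇒ W
n=8: can move to 6, which is L ⇒ W
n=9: moves to 8(W), 7(W), 5(W), 1(W); every one is W ⇒ L
Every move from 9 reaches a W position, so the mover loses.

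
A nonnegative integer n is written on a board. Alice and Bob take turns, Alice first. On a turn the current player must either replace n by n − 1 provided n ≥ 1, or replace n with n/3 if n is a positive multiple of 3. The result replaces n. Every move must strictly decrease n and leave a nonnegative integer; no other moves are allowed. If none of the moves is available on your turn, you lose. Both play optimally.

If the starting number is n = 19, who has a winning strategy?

Label each position W (a win for the player to move) or L (a loss). A position with no legal move is L; any other position is W exactly when some move reaches an L, and L when every move reaches a W.
n=0: no move → L
n=1: W (go to 0, an L position)
n=2: L (sole option 1(W) is W)
n=3: W (go to 2, an L position)
n=4: L (sole option 3(W) is W)
n=5: W (go to 4, an L position)
n=6: W (go to 2, an L position)
n=7: L (sole option 6(W) is W)
n=8: W (go to 7, an L position)
n=9: L (options 3(W), 8(W) are all W)
n=10: W (go to 9, an L position)
n=11: L (sole option 10(W) is W)
n=12: W (go to 4, an L position)
n=13: L (sole option 12(W) is W)
n=14: W (go to 13, an L position)
n=15: L (options 5(W), 14(W) are all W)
n=16: W (go to 15, an L position)
n=17: L (sole option 16(W) is W)
n=18: W (go to 17, an L position)
n=19: L (sole option 18(W) is W)
Every move from 19 reaches a W position, so the mover loses.

Bob wins.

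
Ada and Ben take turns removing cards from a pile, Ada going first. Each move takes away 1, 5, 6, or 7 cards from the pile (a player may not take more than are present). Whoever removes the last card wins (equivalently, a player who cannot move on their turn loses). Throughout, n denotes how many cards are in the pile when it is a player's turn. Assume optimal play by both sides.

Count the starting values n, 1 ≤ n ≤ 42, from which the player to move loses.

Compute win/loss labels from the base case upward. A position with no move is L. Any other position is W if it can reach an L in one move, else L.
n=0: no move → L
n=1: →0(L), so W
n=2: →1(W) only, which is W, so L
n=3: →2(L), so W
n=4: →3(W) only, which is W, so L
n=5: →4(L), so W
n=6: →0(L), so W
n=7: →2(L), so W
n=8: →2(L), so W
n=9: →4(L), so W
n=10: →4(L), so W
n=11: →4(L), so W
n=12: →11(W), 7(W), 6(W), 5(W) — all W, so L
n=13: →12(L), so W
n=14: →13(W), 9(W), 8(W), 7(W) — all W, so L
n=15: →14(L), so W
n=16: →15(W), 11(W), 10(W), 9(W) — all W, so L
n=17: →16(L), so W
n=18: →12(L), so W
n=19: →14(L), so W
n=20: →14(L), so W
n=21: →16(L), so W
n=22: →16(L), so W
n=23: →16(L), so W
n=24: →23(W), 19(W), 18(W), 17(W) — all W, so L
n=25: →24(L), so W
n=26: →25(W), 21(W), 20(W), 19(W) — all W, so L
n=27: →26(L), so W
n=28: →27(W), 23(W), 22(W), 21(W) — all W, so L
n=29: →28(L), so W
n=30: →24(L), so W
n=31: →26(L), so W
n=32: →26(L), so W
n=33: →28(L), so W
n=34: →28(L), so W
n=35: →28(L), so W
n=36: →35(W), 31(W), 30(W), 29(W) — all W, so L
n=37: →36(L), so W
n=38: →37(W), 33(W), 32(W), 31(W) — all W, so L
n=39: →38(L), so W
n=40: →39(W), 35(W), 34(W), 33(W) — all W, so L
n=41: →40(L), so W
n=42: →36(L), so W
L entries with 1 ≤ n ≤ 42 (n=0 is outside the asked range and is not counted): n = 2, 4, 12, 14, 16, 24, 26, 28, 36, 38, 40; that makes 11.

11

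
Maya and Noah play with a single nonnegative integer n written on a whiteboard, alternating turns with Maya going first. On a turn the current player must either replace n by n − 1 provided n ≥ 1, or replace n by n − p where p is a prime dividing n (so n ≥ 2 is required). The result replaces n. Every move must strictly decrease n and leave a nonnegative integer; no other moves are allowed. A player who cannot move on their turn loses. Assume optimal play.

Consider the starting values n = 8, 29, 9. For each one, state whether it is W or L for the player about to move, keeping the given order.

Positions with no move are L. A position that does have a move is losing for the player to move precisely when every available move leads to a winning position for the opponent. Fill in the labels:
n=0: no move → L
n=1: W (go to 0, an L position)
n=2: W (go to 0, an L position)
n=3: W (go to 0, an L position)
n=4: L (options 2(W), 3(W) are all W)
n=5: W (go to 0, an L position)
n=6: W (go to 4, an L position)
n=7: W (go to 0, an L position)
n=8: L (options 6(W), 7(W) are all W)
n=9: W (go to 8, an L position)
n=10: W (go to 8, an L position)
n=11: W (go to 0, an L position)
n=12: L (options 9(W), 10(W), 11(W) are all W)
n=13: W (go to 0, an L position)
n=14: W (go to 12, an L position)
n=15: W (go to 12, an L position)
n=16: L (options 14(W), 15(W) are all W)
n=17: W (go to 0, an L position)
n=18: W (go to 16, an L position)
n=19: W (go to 0, an L position)
n=20: L (options 15(W), 18(W), 19(W) are all W)
n=21: W (go to 20, an L position)
n=22: W (go to 20, an L position)
n=23: W (go to 0, an L position)
n=24: L (options 21(W), 22(W), 23(W) are all W)
n=25: W (go to 20, an L position)
n=26: W (go to 24, an L position)
n=27: W (go to 24, an L position)
n=28: L (options 21(W), 26(W), 27(W) are all W)
n=29: W (go to 0, an L position)

8: L, 29: W, 9: W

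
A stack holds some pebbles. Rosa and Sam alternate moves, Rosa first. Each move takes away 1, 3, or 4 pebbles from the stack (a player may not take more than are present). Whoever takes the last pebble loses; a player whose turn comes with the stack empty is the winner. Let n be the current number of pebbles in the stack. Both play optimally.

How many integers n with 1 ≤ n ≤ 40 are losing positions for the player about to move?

12

Positions with no move are W. A position that does have a move is losing for the player to move precisely when every available move leads to a winning position for the opponent. Fill in the labels:
n=0: no move; the opponent has just taken the last pebble and therefore loses → W
n=1: only reaches 0(W), which is W → L
n=2: reaches L-position 1 → W
n=3: only reaches 2(W), 0(W), all W → L
n=4: reaches L-position 3 → W
n=5: reaches L-position 1 → W
n=6: reaches L-position 3 → W
n=7: reaches L-position 3 → W
n=8: only reaches 7(W), 5(W), 4(W), all W → L
n=9: reaches L-position 8 → W
n=10: only reaches 9(W), 7(W), 6(W), all W → L
n=11: reaches L-position 10 → W
n=12: reaches L-position 8 → W
n=13: reaches L-position 10 → W
n=14: reaches L-position 10 → W
n=15: only reaches 14(W), 12(W), 11(W), all W → L
n=16: reaches L-position 15 → W
n=17: only reaches 16(W), 14(W), 13(W), all W → L
n=18: reaches L-position 17 → W
n=19: reaches L-position 15 → W
n=20: reaches L-position 17 → W
n=21: reaches L-position 17 → W
n=22: only reaches 21(W), 19(W), 18(W), all W → L
n=23: reaches L-position 22 → W
n=24: only reaches 23(W), 21(W), 20(W), all W → L
n=25: reaches L-position 24 → W
n=26: reaches L-position 22 → W
n=27: reaches L-position 24 → W
n=28: reaches L-position 24 → W
n=29: only reaches 28(W), 26(W), 25(W), all W → L
n=30: reaches L-position 29 → W
n=31: only reaches 30(W), 28(W), 27(W), all W → L
n=32: reaches L-position 31 → W
n=33: reaches L-position 29 → W
n=34: reaches L-position 31 → W
n=35: reaches L-position 31 → W
n=36: only reaches 35(W), 33(W), 32(W), all W → L
n=37: reaches L-position 36 → W
n=38: only reaches 37(W), 35(W), 34(W), all W → L
n=39: reaches L-position 38 → W
n=40: reaches L-position 36 → W
L entries with 1 ≤ n ≤ 40 (the range starts at n=1): n = 1, 3, 8, 10, 15, 17, 22, 24, 29, 31, 36, 38; that makes 12.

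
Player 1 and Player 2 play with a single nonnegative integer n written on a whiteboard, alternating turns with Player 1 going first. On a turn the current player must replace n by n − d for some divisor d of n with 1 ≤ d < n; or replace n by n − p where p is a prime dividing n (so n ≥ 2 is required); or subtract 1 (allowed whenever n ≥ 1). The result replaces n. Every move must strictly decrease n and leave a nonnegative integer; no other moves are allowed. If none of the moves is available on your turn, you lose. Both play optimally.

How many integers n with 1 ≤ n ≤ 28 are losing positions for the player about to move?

Work bottom-up. With no move the player to move loses. Otherwise the position is W if at least one move leads to an L position for the opponent, and L if every move leads to a W.
n=0: no move → L
n=1: W (go to 0, an L position)
n=2: W (go to 0, an L position)
n=3: W (go to 0, an L position)
n=4: L (options 2(W), 3(W) are all W)
n=5: W (go to 0, an L position)
n=6: W (go to 4, an L position)
n=7: W (go to 0, an L position)
n=8: W (go to 4, an L position)
n=9: L (options 6(W), 8(W) are all W)
n=10: W (go to 9, an L position)
n=11: W (go to 0, an L position)
n=12: W (go to 9, an L position)
n=13: W (go to 0, an L position)
n=14: L (options 7(W), 12(W), 13(W) are all W)
n=15: W (go to 14, an L position)
n=16: W (go to 14, an L position)
n=17: W (go to 0, an L position)
n=18: W (go to 9, an L position)
n=19: W (go to 0, an L position)
n=20: L (options 10(W), 15(W), 16(W), 18(W), 19(W) are all W)
n=21: W (go to 14, an L position)
n=22: W (go to 20, an L position)
n=23: W (go to 0, an L position)
n=24: W (go to 20, an L position)
n=25: W (go to 20, an L position)
n=26: L (options 13(W), 24(W), 25(W) are all W)
n=27: W (go to 26, an L position)
n=28: W (go to 14, an L position)
L entries with 1 ≤ n ≤ 28 (n=0 is outside the asked range and is not counted): n = 4, 9, 14, 20, 26; that makes 5.

5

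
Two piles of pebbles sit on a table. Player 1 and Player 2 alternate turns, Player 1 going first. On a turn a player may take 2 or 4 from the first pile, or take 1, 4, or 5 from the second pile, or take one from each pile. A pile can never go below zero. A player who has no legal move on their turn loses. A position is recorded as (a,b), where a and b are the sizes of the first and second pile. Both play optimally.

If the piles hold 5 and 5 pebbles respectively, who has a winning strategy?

Positions with no move are L. A position that does have a move is losing for the player to move precisely when every available move leads to a winning position for the opponent. Fill in the labels:
No move ever increases a pile, so every position that can arise here has a ≤ 5 and b ≤ 5; it is enough to label the cells with 0 ≤ a ≤ 5 and 0 ≤ b ≤ 5.
Every move lowers a or b (never raises either), so fill the grid row by row in increasing a, and left to right within a row: each cell's successors are then already labelled.
      b=0  b=1  b=2  b=3  b=4  b=5
a=0:    L    W    L    W    W    W
a=1:    L    W    L    W    W    W
a=2:    W    W    W    W    L    W
a=3:    W    L    W    L    W    W
a=4:    W    L    W    L    W    W
a=5:    W    W    W    W    W    L
Cells with no legal move (terminal, hence L): (0,0), (1,0).
The remaining L cells, each justified by listing all of its moves:
(0,2): only reaches (0,1)(W), which is W → L
(1,2): only reaches (1,1)(W), (0,1)(W), all W → L
(2,4): only reaches (0,4)(W), (2,3)(W), (2,0)(W), (1,3)(W), all W → L
(3,1): only reaches (1,1)(W), (3,0)(W), (2,0)(W), all W → L
(3,3): only reaches (1,3)(W), (3,2)(W), (2,2)(W), all W → L
(4,1): only reaches (2,1)(W), (0,1)(W), (4,0)(W), (3,0)(W), all W → L
(4,3): only reaches (2,3)(W), (0,3)(W), (4,2)(W), (3,2)(W), all W → L
(5,5): only reaches (3,5)(W), (1,5)(W), (5,4)(W), (5,1)(W), (5,0)(W), (4,4)(W), all W → L
Every other cell has at least one move into one of the L cells above, so it is W.
The starting position (5,5) is L: whatever Player 1 does, the opponent receives a W position.

Player 2 wins.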